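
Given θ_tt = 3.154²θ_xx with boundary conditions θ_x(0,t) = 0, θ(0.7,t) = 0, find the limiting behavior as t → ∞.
θ oscillates (no decay). Energy is conserved; the solution oscillates indefinitely as standing waves.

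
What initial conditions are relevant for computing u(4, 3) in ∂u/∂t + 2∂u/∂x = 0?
A single point: x = -2. The characteristic through (4, 3) is x - 2t = const, so x = 4 - 2·3 = -2.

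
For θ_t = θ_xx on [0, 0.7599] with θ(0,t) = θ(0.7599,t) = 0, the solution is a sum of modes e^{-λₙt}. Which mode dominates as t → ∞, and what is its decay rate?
Eigenvalues: λₙ = n²π²/0.7599².
First three modes:
  n=1: λ₁ = π²/0.7599² ≈ 17.092
  n=2: λ₂ = 4π²/0.7599² ≈ 68.367 (4× faster decay)
  n=3: λ₃ = 9π²/0.7599² ≈ 153.826 (9× faster decay)
As t → ∞, higher modes decay exponentially faster. The n=1 mode dominates: θ ~ c₁ sin(πx/0.7599) e^{-λ₁t}.
Decay rate: λ₁ = π²/0.7599² ≈ 17.092.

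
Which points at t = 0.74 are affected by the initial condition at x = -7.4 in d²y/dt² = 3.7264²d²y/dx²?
Domain of influence: [-10.157536, -4.642464]. Data at x = -7.4 spreads outward at speed 3.7264.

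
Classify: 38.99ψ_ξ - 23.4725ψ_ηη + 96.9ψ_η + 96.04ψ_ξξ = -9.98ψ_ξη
Rewriting in standard form: 96.04ψ_ξξ + 9.98ψ_ξη - 23.4725ψ_ηη + 38.99ψ_ξ + 96.9ψ_η = 0. Hyperbolic (discriminant = 9116.796).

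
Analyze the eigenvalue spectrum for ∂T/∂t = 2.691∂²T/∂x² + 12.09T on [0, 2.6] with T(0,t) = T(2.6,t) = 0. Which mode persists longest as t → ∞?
Eigenvalues: λₙ = 2.691n²π²/2.6² - 12.09.
First three modes:
  n=1: λ₁ = 2.691π²/2.6² - 12.09 ≈ -8.161
  n=2: λ₂ = 10.764π²/2.6² - 12.09 ≈ 3.625
  n=3: λ₃ = 24.219π²/2.6² - 12.09 ≈ 23.27
Since 2.691π²/2.6² ≈ 3.929 < 12.09, λ₁ < 0.
The n=1 mode grows fastest (−λₙ is largest for n=1) → dominates.
Asymptotic: T ~ c₁ sin(πx/2.6) e^{8.161t} (exponential growth at rate −λ₁ ≈ 8.161).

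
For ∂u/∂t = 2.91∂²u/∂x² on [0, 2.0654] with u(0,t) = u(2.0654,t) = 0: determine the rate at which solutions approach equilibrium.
Eigenvalues: λₙ = 2.91n²π²/2.0654².
First three modes:
  n=1: λ₁ = 2.91π²/2.0654² ≈ 6.733
  n=2: λ₂ = 11.64π²/2.0654² ≈ 26.93 (4× faster decay)
  n=3: λ₃ = 26.19π²/2.0654² ≈ 60.594 (9× faster decay)
As t → ∞, higher modes decay exponentially faster. The n=1 mode dominates: u ~ c₁ sin(πx/2.0654) e^{-λ₁t}.
Decay rate: λ₁ = 2.91π²/2.0654² ≈ 6.733.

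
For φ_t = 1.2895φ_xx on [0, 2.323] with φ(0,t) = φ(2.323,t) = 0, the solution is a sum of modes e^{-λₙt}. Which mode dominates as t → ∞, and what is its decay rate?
Eigenvalues: λₙ = 1.2895n²π²/2.323².
First three modes:
  n=1: λ₁ = 1.2895π²/2.323² ≈ 2.358
  n=2: λ₂ = 5.158π²/2.323² ≈ 9.434 (4× faster decay)
  n=3: λ₃ = 11.6055π²/2.323² ≈ 21.226 (9× faster decay)
As t → ∞, higher modes decay exponentially faster. The n=1 mode dominates: φ ~ c₁ sin(πx/2.323) e^{-λ₁t}.
Decay rate: λ₁ = 1.2895π²/2.323² ≈ 2.358.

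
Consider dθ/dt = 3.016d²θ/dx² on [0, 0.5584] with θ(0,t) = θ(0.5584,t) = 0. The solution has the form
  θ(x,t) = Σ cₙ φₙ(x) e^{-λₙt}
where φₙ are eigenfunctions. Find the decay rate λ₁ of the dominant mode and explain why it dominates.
Eigenvalues: λₙ = 3.016n²π²/0.5584².
First three modes:
  n=1: λ₁ = 3.016π²/0.5584² ≈ 95.464
  n=2: λ₂ = 12.064π²/0.5584² ≈ 381.857 (4× faster decay)
  n=3: λ₃ = 27.144π²/0.5584² ≈ 859.177 (9× faster decay)
As t → ∞, higher modes decay exponentially faster. The n=1 mode dominates: θ ~ c₁ sin(πx/0.5584) e^{-λ₁t}.
Decay rate: λ₁ = 3.016π²/0.5584² ≈ 95.464.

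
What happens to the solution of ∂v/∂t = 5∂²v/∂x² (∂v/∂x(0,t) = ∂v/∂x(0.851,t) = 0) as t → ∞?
v → constant (steady state). Heat is conserved (no flux at boundaries); solution approaches the spatial average.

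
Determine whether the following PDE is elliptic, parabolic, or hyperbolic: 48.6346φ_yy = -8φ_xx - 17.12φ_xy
Rewriting in standard form: 8φ_xx + 17.12φ_xy + 48.6346φ_yy = 0. Coefficients: A = 8, B = 17.12, C = 48.6346. B² - 4AC = -1263.2128, which is negative, so the equation is elliptic.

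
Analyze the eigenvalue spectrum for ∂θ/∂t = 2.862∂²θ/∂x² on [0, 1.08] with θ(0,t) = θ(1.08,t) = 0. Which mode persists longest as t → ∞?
Eigenvalues: λₙ = 2.862n²π²/1.08².
First three modes:
  n=1: λ₁ = 2.862π²/1.08² ≈ 24.217
  n=2: λ₂ = 11.448π²/1.08² ≈ 96.868 (4× faster decay)
  n=3: λ₃ = 25.758π²/1.08² ≈ 217.954 (9× faster decay)
As t → ∞, higher modes decay exponentially faster. The n=1 mode dominates: θ ~ c₁ sin(πx/1.08) e^{-λ₁t}.
Decay rate: λ₁ = 2.862π²/1.08² ≈ 24.217.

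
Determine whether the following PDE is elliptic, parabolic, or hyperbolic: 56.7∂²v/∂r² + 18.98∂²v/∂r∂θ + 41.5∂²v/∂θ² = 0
Coefficients: A = 56.7, B = 18.98, C = 41.5. B² - 4AC = -9051.9596, which is negative, so the equation is elliptic.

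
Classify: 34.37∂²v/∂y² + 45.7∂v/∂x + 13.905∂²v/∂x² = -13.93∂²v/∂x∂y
Rewriting in standard form: 13.905∂²v/∂x² + 13.93∂²v/∂x∂y + 34.37∂²v/∂y² + 45.7∂v/∂x = 0. Elliptic (discriminant = -1717.6145).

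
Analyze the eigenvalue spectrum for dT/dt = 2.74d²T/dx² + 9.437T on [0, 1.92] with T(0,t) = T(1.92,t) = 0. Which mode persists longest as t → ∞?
Eigenvalues: λₙ = 2.74n²π²/1.92² - 9.437.
First three modes:
  n=1: λ₁ = 2.74π²/1.92² - 9.437 ≈ -2.101
  n=2: λ₂ = 10.96π²/1.92² - 9.437 ≈ 19.906
  n=3: λ₃ = 24.66π²/1.92² - 9.437 ≈ 56.585
Since 2.74π²/1.92² ≈ 7.336 < 9.437, λ₁ < 0.
The n=1 mode grows fastest (−λₙ is largest for n=1) → dominates.
Asymptotic: T ~ c₁ sin(πx/1.92) e^{2.101t} (exponential growth at rate −λ₁ ≈ 2.101).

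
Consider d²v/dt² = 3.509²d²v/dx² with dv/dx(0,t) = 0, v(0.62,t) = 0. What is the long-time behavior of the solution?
As t → ∞, v oscillates (no decay). Energy is conserved; the solution oscillates indefinitely as standing waves.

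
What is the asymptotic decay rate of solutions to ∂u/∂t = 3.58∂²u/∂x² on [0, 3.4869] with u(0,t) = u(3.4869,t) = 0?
Eigenvalues: λₙ = 3.58n²π²/3.4869².
First three modes:
  n=1: λ₁ = 3.58π²/3.4869² ≈ 2.906
  n=2: λ₂ = 14.32π²/3.4869² ≈ 11.624 (4× faster decay)
  n=3: λ₃ = 32.22π²/3.4869² ≈ 26.154 (9× faster decay)
As t → ∞, higher modes decay exponentially faster. The n=1 mode dominates: u ~ c₁ sin(πx/3.4869) e^{-λ₁t}.
Decay rate: λ₁ = 3.58π²/3.4869² ≈ 2.906.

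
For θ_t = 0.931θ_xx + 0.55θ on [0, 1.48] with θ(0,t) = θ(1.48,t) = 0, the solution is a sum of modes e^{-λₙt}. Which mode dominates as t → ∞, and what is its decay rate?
Eigenvalues: λₙ = 0.931n²π²/1.48² - 0.55.
First three modes:
  n=1: λ₁ = 0.931π²/1.48² - 0.55 ≈ 3.645
  n=2: λ₂ = 3.724π²/1.48² - 0.55 ≈ 16.23
  n=3: λ₃ = 8.379π²/1.48² - 0.55 ≈ 37.204
Since 0.931π²/1.48² ≈ 4.195 > 0.55, all λₙ > 0.
The n=1 mode decays slowest → dominates as t → ∞.
Asymptotic: θ ~ c₁ sin(πx/1.48) e^{-λ₁t} with decay rate λ₁ ≈ 3.645.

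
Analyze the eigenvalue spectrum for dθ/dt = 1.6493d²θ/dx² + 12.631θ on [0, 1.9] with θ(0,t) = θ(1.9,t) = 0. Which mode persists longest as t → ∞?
Eigenvalues: λₙ = 1.6493n²π²/1.9² - 12.631.
First three modes:
  n=1: λ₁ = 1.6493π²/1.9² - 12.631 ≈ -8.122
  n=2: λ₂ = 6.5972π²/1.9² - 12.631 ≈ 5.405
  n=3: λ₃ = 14.8437π²/1.9² - 12.631 ≈ 27.951
Since 1.6493π²/1.9² ≈ 4.509 < 12.631, λ₁ < 0.
The n=1 mode grows fastest (−λₙ is largest for n=1) → dominates.
Asymptotic: θ ~ c₁ sin(πx/1.9) e^{8.122t} (exponential growth at rate −λ₁ ≈ 8.122).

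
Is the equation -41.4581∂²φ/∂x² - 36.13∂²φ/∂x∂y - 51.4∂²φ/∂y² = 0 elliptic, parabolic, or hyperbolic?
Computing B² - 4AC with A = -41.4581, B = -36.13, C = -51.4: discriminant = -7218.40846 (negative). Answer: elliptic.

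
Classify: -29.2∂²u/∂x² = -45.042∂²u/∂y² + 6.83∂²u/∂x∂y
Rewriting in standard form: -29.2∂²u/∂x² - 6.83∂²u/∂x∂y + 45.042∂²u/∂y² = 0. Hyperbolic (discriminant = 5307.5545).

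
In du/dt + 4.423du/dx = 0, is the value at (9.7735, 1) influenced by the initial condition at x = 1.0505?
No. Only data at x = 5.3505 affects (9.7735, 1). Advection has one-way propagation along characteristics.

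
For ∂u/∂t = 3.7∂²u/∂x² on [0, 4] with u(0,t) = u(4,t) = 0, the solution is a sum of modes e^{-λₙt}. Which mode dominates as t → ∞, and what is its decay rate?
Eigenvalues: λₙ = 3.7n²π²/4².
First three modes:
  n=1: λ₁ = 3.7π²/4² ≈ 2.282
  n=2: λ₂ = 14.8π²/4² ≈ 9.129 (4× faster decay)
  n=3: λ₃ = 33.3π²/4² ≈ 20.541 (9× faster decay)
As t → ∞, higher modes decay exponentially faster. The n=1 mode dominates: u ~ c₁ sin(πx/4) e^{-λ₁t}.
Decay rate: λ₁ = 3.7π²/4² ≈ 2.282.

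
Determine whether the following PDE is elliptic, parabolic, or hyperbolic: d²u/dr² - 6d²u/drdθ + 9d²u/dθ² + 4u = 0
Coefficients: A = 1, B = -6, C = 9. B² - 4AC = 0, which is zero, so the equation is parabolic.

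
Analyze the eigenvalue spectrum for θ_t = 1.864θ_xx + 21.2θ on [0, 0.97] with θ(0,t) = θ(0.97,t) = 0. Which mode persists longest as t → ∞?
Eigenvalues: λₙ = 1.864n²π²/0.97² - 21.2.
First three modes:
  n=1: λ₁ = 1.864π²/0.97² - 21.2 ≈ -1.648
  n=2: λ₂ = 7.456π²/0.97² - 21.2 ≈ 57.01
  n=3: λ₃ = 16.776π²/0.97² - 21.2 ≈ 154.772
Since 1.864π²/0.97² ≈ 19.552 < 21.2, λ₁ < 0.
The n=1 mode grows fastest (−λₙ is largest for n=1) → dominates.
Asymptotic: θ ~ c₁ sin(πx/0.97) e^{1.648t} (exponential growth at rate −λ₁ ≈ 1.648).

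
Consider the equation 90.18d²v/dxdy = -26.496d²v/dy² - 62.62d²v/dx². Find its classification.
Rewriting in standard form: 62.62d²v/dx² + 90.18d²v/dxdy + 26.496d²v/dy² = 0. Hyperbolic. (A = 62.62, B = 90.18, C = 26.496 gives B² - 4AC = 1495.71432.)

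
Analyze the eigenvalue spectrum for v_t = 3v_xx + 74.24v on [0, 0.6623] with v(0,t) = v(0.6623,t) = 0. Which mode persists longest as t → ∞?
Eigenvalues: λₙ = 3n²π²/0.6623² - 74.24.
First three modes:
  n=1: λ₁ = 3π²/0.6623² - 74.24 ≈ -6.739
  n=2: λ₂ = 12π²/0.6623² - 74.24 ≈ 195.765
  n=3: λ₃ = 27π²/0.6623² - 74.24 ≈ 533.271
Since 3π²/0.6623² ≈ 67.501 < 74.24, λ₁ < 0.
The n=1 mode grows fastest (−λₙ is largest for n=1) → dominates.
Asymptotic: v ~ c₁ sin(πx/0.6623) e^{6.739t} (exponential growth at rate −λ₁ ≈ 6.739).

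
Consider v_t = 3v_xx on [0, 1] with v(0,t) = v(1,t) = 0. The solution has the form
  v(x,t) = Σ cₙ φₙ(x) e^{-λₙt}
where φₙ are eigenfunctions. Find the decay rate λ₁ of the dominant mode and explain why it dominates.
Eigenvalues: λₙ = 3n²π².
First three modes:
  n=1: λ₁ = 3π² ≈ 29.609
  n=2: λ₂ = 12π² ≈ 118.435 (4× faster decay)
  n=3: λ₃ = 27π² ≈ 266.479 (9× faster decay)
As t → ∞, higher modes decay exponentially faster. The n=1 mode dominates: v ~ c₁ sin(πx) e^{-λ₁t}.
Decay rate: λ₁ = 3π² ≈ 29.609.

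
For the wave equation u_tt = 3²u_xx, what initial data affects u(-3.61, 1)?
Domain of dependence: [-6.61, -0.61]. Signals travel at speed 3, so data within |x - -3.61| ≤ 3·1 = 3 can reach the point.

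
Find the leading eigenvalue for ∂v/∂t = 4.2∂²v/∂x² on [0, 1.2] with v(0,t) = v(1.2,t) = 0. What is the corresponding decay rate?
Eigenvalues: λₙ = 4.2n²π²/1.2².
First three modes:
  n=1: λ₁ = 4.2π²/1.2² ≈ 28.786
  n=2: λ₂ = 16.8π²/1.2² ≈ 115.145 (4× faster decay)
  n=3: λ₃ = 37.8π²/1.2² ≈ 259.077 (9× faster decay)
As t → ∞, higher modes decay exponentially faster. The n=1 mode dominates: v ~ c₁ sin(πx/1.2) e^{-λ₁t}.
Decay rate: λ₁ = 4.2π²/1.2² ≈ 28.786.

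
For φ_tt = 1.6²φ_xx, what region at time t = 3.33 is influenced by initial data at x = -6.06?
Domain of influence: [-11.388, -0.732]. Data at x = -6.06 spreads outward at speed 1.6.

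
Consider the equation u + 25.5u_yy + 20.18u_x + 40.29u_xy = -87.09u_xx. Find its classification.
Rewriting in standard form: 87.09u_xx + 40.29u_xy + 25.5u_yy + 20.18u_x + u = 0. Elliptic. (A = 87.09, B = 40.29, C = 25.5 gives B² - 4AC = -7259.8959.)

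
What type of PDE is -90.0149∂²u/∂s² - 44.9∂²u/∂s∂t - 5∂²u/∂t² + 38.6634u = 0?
With A = -90.0149, B = -44.9, C = -5, the discriminant is 215.712. This is a hyperbolic PDE.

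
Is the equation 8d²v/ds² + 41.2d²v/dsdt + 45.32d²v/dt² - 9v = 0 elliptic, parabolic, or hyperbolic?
Computing B² - 4AC with A = 8, B = 41.2, C = 45.32: discriminant = 247.2 (positive). Answer: hyperbolic.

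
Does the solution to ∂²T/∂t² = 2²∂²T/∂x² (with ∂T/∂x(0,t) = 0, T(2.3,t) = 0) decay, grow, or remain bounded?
T oscillates (no decay). Energy is conserved; the solution oscillates indefinitely as standing waves.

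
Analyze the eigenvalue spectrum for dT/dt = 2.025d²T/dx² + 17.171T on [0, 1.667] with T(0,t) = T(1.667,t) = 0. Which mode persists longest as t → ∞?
Eigenvalues: λₙ = 2.025n²π²/1.667² - 17.171.
First three modes:
  n=1: λ₁ = 2.025π²/1.667² - 17.171 ≈ -9.979
  n=2: λ₂ = 8.1π²/1.667² - 17.171 ≈ 11.597
  n=3: λ₃ = 18.225π²/1.667² - 17.171 ≈ 47.558
Since 2.025π²/1.667² ≈ 7.192 < 17.171, λ₁ < 0.
The n=1 mode grows fastest (−λₙ is largest for n=1) → dominates.
Asymptotic: T ~ c₁ sin(πx/1.667) e^{9.979t} (exponential growth at rate −λ₁ ≈ 9.979).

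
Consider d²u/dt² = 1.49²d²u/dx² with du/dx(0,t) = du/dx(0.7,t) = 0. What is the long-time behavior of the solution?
As t → ∞, u oscillates about a mean that drifts linearly in t (generically unbounded; no decay). There is no damping, so the nonconstant modes persist as standing waves (energy conserved, no decay). But with Neumann conditions at both ends the constant mode has eigenvalue 0: the spatial mean M(t) of u satisfies M'' = 0, so M(t) = M(0) + M'(0)·t. Unless the initial velocity has zero mean (∫u_t(x,0)dx = 0), the solution grows linearly in t (unbounded, though not exponentially); if it does have zero mean, the solution stays bounded and simply oscillates.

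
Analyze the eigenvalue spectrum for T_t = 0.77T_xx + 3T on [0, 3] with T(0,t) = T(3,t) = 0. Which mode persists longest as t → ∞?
Eigenvalues: λₙ = 0.77n²π²/3² - 3.
First three modes:
  n=1: λ₁ = 0.77π²/3² - 3 ≈ -2.156
  n=2: λ₂ = 3.08π²/3² - 3 ≈ 0.378
  n=3: λ₃ = 6.93π²/3² - 3 ≈ 4.6
Since 0.77π²/3² ≈ 0.844 < 3, λ₁ < 0.
The n=1 mode grows fastest (−λₙ is largest for n=1) → dominates.
Asymptotic: T ~ c₁ sin(πx/3) e^{2.156t} (exponential growth at rate −λ₁ ≈ 2.156).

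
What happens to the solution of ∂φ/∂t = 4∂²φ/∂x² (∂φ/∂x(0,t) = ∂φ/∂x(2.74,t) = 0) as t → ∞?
φ → constant (steady state). Heat is conserved (no flux at boundaries); solution approaches the spatial average.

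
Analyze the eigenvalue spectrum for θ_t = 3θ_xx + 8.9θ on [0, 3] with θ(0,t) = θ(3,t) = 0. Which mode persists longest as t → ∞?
Eigenvalues: λₙ = 3n²π²/3² - 8.9.
First three modes:
  n=1: λ₁ = 3π²/3² - 8.9 ≈ -5.61
  n=2: λ₂ = 12π²/3² - 8.9 ≈ 4.259
  n=3: λ₃ = 27π²/3² - 8.9 ≈ 20.709
Since 3π²/3² ≈ 3.29 < 8.9, λ₁ < 0.
The n=1 mode grows fastest (−λₙ is largest for n=1) → dominates.
Asymptotic: θ ~ c₁ sin(πx/3) e^{5.61t} (exponential growth at rate −λ₁ ≈ 5.61).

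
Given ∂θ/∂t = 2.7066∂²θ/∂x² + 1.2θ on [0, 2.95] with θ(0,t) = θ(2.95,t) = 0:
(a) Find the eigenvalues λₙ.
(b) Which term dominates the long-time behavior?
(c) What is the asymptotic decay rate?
Eigenvalues: λₙ = 2.7066n²π²/2.95² - 1.2.
First three modes:
  n=1: λ₁ = 2.7066π²/2.95² - 1.2 ≈ 1.87
  n=2: λ₂ = 10.8264π²/2.95² - 1.2 ≈ 11.078
  n=3: λ₃ = 24.3594π²/2.95² - 1.2 ≈ 26.426
Since 2.7066π²/2.95² ≈ 3.07 > 1.2, all λₙ > 0.
The n=1 mode decays slowest → dominates as t → ∞.
Asymptotic: θ ~ c₁ sin(πx/2.95) e^{-λ₁t} with decay rate λ₁ ≈ 1.87.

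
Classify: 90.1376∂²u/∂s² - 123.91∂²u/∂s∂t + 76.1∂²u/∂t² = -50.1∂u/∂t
Rewriting in standard form: 90.1376∂²u/∂s² - 123.91∂²u/∂s∂t + 76.1∂²u/∂t² + 50.1∂u/∂t = 0. Elliptic (discriminant = -12084.19734).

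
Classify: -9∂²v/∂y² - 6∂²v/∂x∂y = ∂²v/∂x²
Rewriting in standard form: -∂²v/∂x² - 6∂²v/∂x∂y - 9∂²v/∂y² = 0. Parabolic (discriminant = 0).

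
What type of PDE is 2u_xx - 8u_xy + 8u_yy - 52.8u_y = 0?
With A = 2, B = -8, C = 8, the discriminant is 0. This is a parabolic PDE.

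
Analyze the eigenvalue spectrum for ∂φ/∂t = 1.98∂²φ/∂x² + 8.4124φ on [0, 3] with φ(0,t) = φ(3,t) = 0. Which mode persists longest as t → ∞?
Eigenvalues: λₙ = 1.98n²π²/3² - 8.4124.
First three modes:
  n=1: λ₁ = 1.98π²/3² - 8.4124 ≈ -6.241
  n=2: λ₂ = 7.92π²/3² - 8.4124 ≈ 0.273
  n=3: λ₃ = 17.82π²/3² - 8.4124 ≈ 11.129
Since 1.98π²/3² ≈ 2.171 < 8.4124, λ₁ < 0.
The n=1 mode grows fastest (−λₙ is largest for n=1) → dominates.
Asymptotic: φ ~ c₁ sin(πx/3) e^{6.241t} (exponential growth at rate −λ₁ ≈ 6.241).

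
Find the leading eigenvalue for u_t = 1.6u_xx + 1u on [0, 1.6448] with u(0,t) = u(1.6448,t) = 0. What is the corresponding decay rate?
Eigenvalues: λₙ = 1.6n²π²/1.6448² - 1.
First three modes:
  n=1: λ₁ = 1.6π²/1.6448² - 1 ≈ 4.837
  n=2: λ₂ = 6.4π²/1.6448² - 1 ≈ 22.348
  n=3: λ₃ = 14.4π²/1.6448² - 1 ≈ 51.533
Since 1.6π²/1.6448² ≈ 5.837 > 1, all λₙ > 0.
The n=1 mode decays slowest → dominates as t → ∞.
Asymptotic: u ~ c₁ sin(πx/1.6448) e^{-λ₁t} with decay rate λ₁ ≈ 4.837.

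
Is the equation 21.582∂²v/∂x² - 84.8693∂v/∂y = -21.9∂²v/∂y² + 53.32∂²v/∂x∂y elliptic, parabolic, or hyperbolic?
Rewriting in standard form: 21.582∂²v/∂x² - 53.32∂²v/∂x∂y + 21.9∂²v/∂y² - 84.8693∂v/∂y = 0. Computing B² - 4AC with A = 21.582, B = -53.32, C = 21.9: discriminant = 952.4392 (positive). Answer: hyperbolic.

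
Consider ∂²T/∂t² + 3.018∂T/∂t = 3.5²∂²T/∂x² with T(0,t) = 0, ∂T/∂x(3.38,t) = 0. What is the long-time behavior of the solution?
As t → ∞, T → 0. Damping (γ=3.018) dissipates energy; oscillations decay exponentially.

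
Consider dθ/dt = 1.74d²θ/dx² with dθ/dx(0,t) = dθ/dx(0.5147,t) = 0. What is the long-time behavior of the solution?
As t → ∞, θ → constant (steady state). Heat is conserved (no flux at boundaries); solution approaches the spatial average.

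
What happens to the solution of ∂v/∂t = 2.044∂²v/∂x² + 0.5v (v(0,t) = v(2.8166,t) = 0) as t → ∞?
v → 0. Diffusion dominates reaction (r=0.5 < κπ²/L²≈2.54); solution decays.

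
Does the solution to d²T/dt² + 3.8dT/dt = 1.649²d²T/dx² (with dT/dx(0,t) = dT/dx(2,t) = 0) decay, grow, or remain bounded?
T → constant (steady state). Damping (γ=3.8) dissipates the nonconstant modes; with Neumann BCs the spatial average obeys M''+γM'=0 and tends to a finite limit.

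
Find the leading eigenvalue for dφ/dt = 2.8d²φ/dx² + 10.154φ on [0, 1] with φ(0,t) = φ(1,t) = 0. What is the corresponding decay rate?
Eigenvalues: λₙ = 2.8n²π²/1² - 10.154.
First three modes:
  n=1: λ₁ = 2.8π² - 10.154 ≈ 17.481
  n=2: λ₂ = 11.2π² - 10.154 ≈ 100.386
  n=3: λ₃ = 25.2π² - 10.154 ≈ 238.56
Since 2.8π² ≈ 27.635 > 10.154, all λₙ > 0.
The n=1 mode decays slowest → dominates as t → ∞.
Asymptotic: φ ~ c₁ sin(πx/1) e^{-λ₁t} with decay rate λ₁ ≈ 17.481.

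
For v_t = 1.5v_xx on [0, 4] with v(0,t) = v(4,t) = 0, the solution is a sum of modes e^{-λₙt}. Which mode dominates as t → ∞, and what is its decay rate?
Eigenvalues: λₙ = 1.5n²π²/4².
First three modes:
  n=1: λ₁ = 1.5π²/4² ≈ 0.925
  n=2: λ₂ = 6π²/4² ≈ 3.701 (4× faster decay)
  n=3: λ₃ = 13.5π²/4² ≈ 8.327 (9× faster decay)
As t → ∞, higher modes decay exponentially faster. The n=1 mode dominates: v ~ c₁ sin(πx/4) e^{-λ₁t}.
Decay rate: λ₁ = 1.5π²/4² ≈ 0.925.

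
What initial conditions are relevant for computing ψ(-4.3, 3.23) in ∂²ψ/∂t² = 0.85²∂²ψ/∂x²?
Domain of dependence: [-7.0455, -1.5545]. Signals travel at speed 0.85, so data within |x - -4.3| ≤ 0.85·3.23 = 2.7455 can reach the point.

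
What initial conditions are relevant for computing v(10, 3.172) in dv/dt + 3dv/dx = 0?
A single point: x = 0.484. The characteristic through (10, 3.172) is x - 3t = const, so x = 10 - 3·3.172 = 0.484.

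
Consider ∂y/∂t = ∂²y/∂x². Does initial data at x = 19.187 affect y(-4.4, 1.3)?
Yes, for any finite x. The heat equation has infinite propagation speed, so all initial data affects all points at any t > 0.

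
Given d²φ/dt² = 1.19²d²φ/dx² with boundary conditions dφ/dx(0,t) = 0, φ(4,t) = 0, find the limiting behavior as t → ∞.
φ oscillates (no decay). Energy is conserved; the solution oscillates indefinitely as standing waves.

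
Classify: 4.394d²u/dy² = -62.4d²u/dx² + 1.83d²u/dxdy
Rewriting in standard form: 62.4d²u/dx² - 1.83d²u/dxdy + 4.394d²u/dy² = 0. Elliptic (discriminant = -1093.3935).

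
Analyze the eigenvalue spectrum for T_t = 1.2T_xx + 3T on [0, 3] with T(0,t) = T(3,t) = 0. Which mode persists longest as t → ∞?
Eigenvalues: λₙ = 1.2n²π²/3² - 3.
First three modes:
  n=1: λ₁ = 1.2π²/3² - 3 ≈ -1.684
  n=2: λ₂ = 4.8π²/3² - 3 ≈ 2.264
  n=3: λ₃ = 10.8π²/3² - 3 ≈ 8.844
Since 1.2π²/3² ≈ 1.316 < 3, λ₁ < 0.
The n=1 mode grows fastest (−λₙ is largest for n=1) → dominates.
Asymptotic: T ~ c₁ sin(πx/3) e^{1.684t} (exponential growth at rate −λ₁ ≈ 1.684).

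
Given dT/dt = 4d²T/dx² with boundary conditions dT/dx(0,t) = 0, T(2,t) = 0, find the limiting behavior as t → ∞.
T → 0. Heat escapes through the Dirichlet boundary.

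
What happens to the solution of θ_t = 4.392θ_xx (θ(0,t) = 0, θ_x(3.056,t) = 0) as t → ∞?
θ → 0. Heat escapes through the Dirichlet boundary.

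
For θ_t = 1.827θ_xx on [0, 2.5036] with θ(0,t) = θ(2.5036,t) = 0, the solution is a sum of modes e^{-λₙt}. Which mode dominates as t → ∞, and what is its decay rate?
Eigenvalues: λₙ = 1.827n²π²/2.5036².
First three modes:
  n=1: λ₁ = 1.827π²/2.5036² ≈ 2.877
  n=2: λ₂ = 7.308π²/2.5036² ≈ 11.507 (4× faster decay)
  n=3: λ₃ = 16.443π²/2.5036² ≈ 25.891 (9× faster decay)
As t → ∞, higher modes decay exponentially faster. The n=1 mode dominates: θ ~ c₁ sin(πx/2.5036) e^{-λ₁t}.
Decay rate: λ₁ = 1.827π²/2.5036² ≈ 2.877.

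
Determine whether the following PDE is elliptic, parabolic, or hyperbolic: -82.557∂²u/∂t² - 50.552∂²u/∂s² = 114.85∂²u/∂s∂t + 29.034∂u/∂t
Rewriting in standard form: -50.552∂²u/∂s² - 114.85∂²u/∂s∂t - 82.557∂²u/∂t² - 29.034∂u/∂t = 0. Coefficients: A = -50.552, B = -114.85, C = -82.557. B² - 4AC = -3503.163356, which is negative, so the equation is elliptic.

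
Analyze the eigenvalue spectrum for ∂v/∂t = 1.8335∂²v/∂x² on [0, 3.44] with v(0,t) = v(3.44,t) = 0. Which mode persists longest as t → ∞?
Eigenvalues: λₙ = 1.8335n²π²/3.44².
First three modes:
  n=1: λ₁ = 1.8335π²/3.44² ≈ 1.529
  n=2: λ₂ = 7.334π²/3.44² ≈ 6.117 (4× faster decay)
  n=3: λ₃ = 16.5015π²/3.44² ≈ 13.763 (9× faster decay)
As t → ∞, higher modes decay exponentially faster. The n=1 mode dominates: v ~ c₁ sin(πx/3.44) e^{-λ₁t}.
Decay rate: λ₁ = 1.8335π²/3.44² ≈ 1.529.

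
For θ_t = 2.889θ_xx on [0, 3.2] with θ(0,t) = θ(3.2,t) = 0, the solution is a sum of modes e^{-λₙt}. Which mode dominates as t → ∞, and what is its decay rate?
Eigenvalues: λₙ = 2.889n²π²/3.2².
First three modes:
  n=1: λ₁ = 2.889π²/3.2² ≈ 2.785
  n=2: λ₂ = 11.556π²/3.2² ≈ 11.138 (4× faster decay)
  n=3: λ₃ = 26.001π²/3.2² ≈ 25.061 (9× faster decay)
As t → ∞, higher modes decay exponentially faster. The n=1 mode dominates: θ ~ c₁ sin(πx/3.2) e^{-λ₁t}.
Decay rate: λ₁ = 2.889π²/3.2² ≈ 2.785.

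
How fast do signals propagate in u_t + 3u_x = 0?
Speed = 3. Information travels along x - 3t = const (rightward).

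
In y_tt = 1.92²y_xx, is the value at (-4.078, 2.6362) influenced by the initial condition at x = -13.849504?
No. The domain of dependence is [-9.139504, 0.983504], and -13.849504 is outside this interval.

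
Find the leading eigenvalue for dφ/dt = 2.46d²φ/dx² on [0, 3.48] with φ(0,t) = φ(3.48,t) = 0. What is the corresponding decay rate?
Eigenvalues: λₙ = 2.46n²π²/3.48².
First three modes:
  n=1: λ₁ = 2.46π²/3.48² ≈ 2.005
  n=2: λ₂ = 9.84π²/3.48² ≈ 8.019 (4× faster decay)
  n=3: λ₃ = 22.14π²/3.48² ≈ 18.043 (9× faster decay)
As t → ∞, higher modes decay exponentially faster. The n=1 mode dominates: φ ~ c₁ sin(πx/3.48) e^{-λ₁t}.
Decay rate: λ₁ = 2.46π²/3.48² ≈ 2.005.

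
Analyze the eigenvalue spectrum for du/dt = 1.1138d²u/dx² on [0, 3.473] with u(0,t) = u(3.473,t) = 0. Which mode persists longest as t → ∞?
Eigenvalues: λₙ = 1.1138n²π²/3.473².
First three modes:
  n=1: λ₁ = 1.1138π²/3.473² ≈ 0.911
  n=2: λ₂ = 4.4552π²/3.473² ≈ 3.646 (4× faster decay)
  n=3: λ₃ = 10.0242π²/3.473² ≈ 8.202 (9× faster decay)
As t → ∞, higher modes decay exponentially faster. The n=1 mode dominates: u ~ c₁ sin(πx/3.473) e^{-λ₁t}.
Decay rate: λ₁ = 1.1138π²/3.473² ≈ 0.911.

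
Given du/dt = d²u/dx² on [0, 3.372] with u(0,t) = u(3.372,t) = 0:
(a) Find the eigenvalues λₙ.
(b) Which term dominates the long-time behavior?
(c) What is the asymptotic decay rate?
Eigenvalues: λₙ = n²π²/3.372².
First three modes:
  n=1: λ₁ = π²/3.372² ≈ 0.868
  n=2: λ₂ = 4π²/3.372² ≈ 3.472 (4× faster decay)
  n=3: λ₃ = 9π²/3.372² ≈ 7.812 (9× faster decay)
As t → ∞, higher modes decay exponentially faster. The n=1 mode dominates: u ~ c₁ sin(πx/3.372) e^{-λ₁t}.
Decay rate: λ₁ = π²/3.372² ≈ 0.868.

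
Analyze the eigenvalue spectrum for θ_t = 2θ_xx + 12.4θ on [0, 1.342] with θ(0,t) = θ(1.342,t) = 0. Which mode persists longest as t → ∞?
Eigenvalues: λₙ = 2n²π²/1.342² - 12.4.
First three modes:
  n=1: λ₁ = 2π²/1.342² - 12.4 ≈ -1.44
  n=2: λ₂ = 8π²/1.342² - 12.4 ≈ 31.441
  n=3: λ₃ = 18π²/1.342² - 12.4 ≈ 86.243
Since 2π²/1.342² ≈ 10.96 < 12.4, λ₁ < 0.
The n=1 mode grows fastest (−λₙ is largest for n=1) → dominates.
Asymptotic: θ ~ c₁ sin(πx/1.342) e^{1.44t} (exponential growth at rate −λ₁ ≈ 1.44).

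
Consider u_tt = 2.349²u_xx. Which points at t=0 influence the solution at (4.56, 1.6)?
Domain of dependence: [0.8016, 8.3184]. Signals travel at speed 2.349, so data within |x - 4.56| ≤ 2.349·1.6 = 3.7584 can reach the point.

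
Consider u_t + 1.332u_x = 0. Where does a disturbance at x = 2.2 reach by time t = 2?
At x = 4.864. The characteristic carries data from (2.2, 0) to (4.864, 2).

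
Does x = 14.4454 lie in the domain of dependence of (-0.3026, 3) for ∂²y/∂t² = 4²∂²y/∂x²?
No. The domain of dependence is [-12.3026, 11.6974], and 14.4454 is outside this interval.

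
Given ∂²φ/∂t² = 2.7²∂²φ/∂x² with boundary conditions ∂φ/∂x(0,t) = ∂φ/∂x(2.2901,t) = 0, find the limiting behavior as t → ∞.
φ oscillates about a mean that drifts linearly in t (generically unbounded; no decay). There is no damping, so the nonconstant modes persist as standing waves (energy conserved, no decay). But with Neumann conditions at both ends the constant mode has eigenvalue 0: the spatial mean M(t) of φ satisfies M'' = 0, so M(t) = M(0) + M'(0)·t. Unless the initial velocity has zero mean (∫φ_t(x,0)dx = 0), the solution grows linearly in t (unbounded, though not exponentially); if it does have zero mean, the solution stays bounded and simply oscillates.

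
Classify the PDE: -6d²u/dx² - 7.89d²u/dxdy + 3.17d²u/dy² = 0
A = -6, B = -7.89, C = 3.17. Discriminant B² - 4AC = 138.3321. Since 138.3321 > 0, hyperbolic.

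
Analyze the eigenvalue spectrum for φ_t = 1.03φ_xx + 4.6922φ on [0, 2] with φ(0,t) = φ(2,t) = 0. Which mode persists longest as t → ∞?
Eigenvalues: λₙ = 1.03n²π²/2² - 4.6922.
First three modes:
  n=1: λ₁ = 1.03π²/2² - 4.6922 ≈ -2.151
  n=2: λ₂ = 4.12π²/2² - 4.6922 ≈ 5.473
  n=3: λ₃ = 9.27π²/2² - 4.6922 ≈ 18.181
Since 1.03π²/2² ≈ 2.541 < 4.6922, λ₁ < 0.
The n=1 mode grows fastest (−λₙ is largest for n=1) → dominates.
Asymptotic: φ ~ c₁ sin(πx/2) e^{2.151t} (exponential growth at rate −λ₁ ≈ 2.151).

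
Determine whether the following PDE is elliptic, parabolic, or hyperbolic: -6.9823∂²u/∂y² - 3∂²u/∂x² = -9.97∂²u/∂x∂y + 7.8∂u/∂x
Rewriting in standard form: -3∂²u/∂x² + 9.97∂²u/∂x∂y - 6.9823∂²u/∂y² - 7.8∂u/∂x = 0. Coefficients: A = -3, B = 9.97, C = -6.9823. B² - 4AC = 15.6133, which is positive, so the equation is hyperbolic.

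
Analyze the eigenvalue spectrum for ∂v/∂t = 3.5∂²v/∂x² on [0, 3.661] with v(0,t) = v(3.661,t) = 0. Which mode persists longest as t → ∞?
Eigenvalues: λₙ = 3.5n²π²/3.661².
First three modes:
  n=1: λ₁ = 3.5π²/3.661² ≈ 2.577
  n=2: λ₂ = 14π²/3.661² ≈ 10.309 (4× faster decay)
  n=3: λ₃ = 31.5π²/3.661² ≈ 23.196 (9× faster decay)
As t → ∞, higher modes decay exponentially faster. The n=1 mode dominates: v ~ c₁ sin(πx/3.661) e^{-λ₁t}.
Decay rate: λ₁ = 3.5π²/3.661² ≈ 2.577.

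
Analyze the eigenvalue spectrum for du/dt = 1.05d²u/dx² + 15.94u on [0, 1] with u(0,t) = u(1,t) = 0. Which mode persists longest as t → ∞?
Eigenvalues: λₙ = 1.05n²π²/1² - 15.94.
First three modes:
  n=1: λ₁ = 1.05π² - 15.94 ≈ -5.577
  n=2: λ₂ = 4.2π² - 15.94 ≈ 25.512
  n=3: λ₃ = 9.45π² - 15.94 ≈ 77.328
Since 1.05π² ≈ 10.363 < 15.94, λ₁ < 0.
The n=1 mode grows fastest (−λₙ is largest for n=1) → dominates.
Asymptotic: u ~ c₁ sin(πx/1) e^{5.577t} (exponential growth at rate −λ₁ ≈ 5.577).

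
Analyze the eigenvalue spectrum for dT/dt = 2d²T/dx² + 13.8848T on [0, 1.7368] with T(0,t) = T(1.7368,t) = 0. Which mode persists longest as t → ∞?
Eigenvalues: λₙ = 2n²π²/1.7368² - 13.8848.
First three modes:
  n=1: λ₁ = 2π²/1.7368² - 13.8848 ≈ -7.341
  n=2: λ₂ = 8π²/1.7368² - 13.8848 ≈ 12.29
  n=3: λ₃ = 18π²/1.7368² - 13.8848 ≈ 45.009
Since 2π²/1.7368² ≈ 6.544 < 13.8848, λ₁ < 0.
The n=1 mode grows fastest (−λₙ is largest for n=1) → dominates.
Asymptotic: T ~ c₁ sin(πx/1.7368) e^{7.341t} (exponential growth at rate −λ₁ ≈ 7.341).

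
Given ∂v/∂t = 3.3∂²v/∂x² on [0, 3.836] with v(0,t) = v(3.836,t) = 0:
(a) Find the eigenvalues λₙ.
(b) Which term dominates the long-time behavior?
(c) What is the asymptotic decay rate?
Eigenvalues: λₙ = 3.3n²π²/3.836².
First three modes:
  n=1: λ₁ = 3.3π²/3.836² ≈ 2.213
  n=2: λ₂ = 13.2π²/3.836² ≈ 8.854 (4× faster decay)
  n=3: λ₃ = 29.7π²/3.836² ≈ 19.92 (9× faster decay)
As t → ∞, higher modes decay exponentially faster. The n=1 mode dominates: v ~ c₁ sin(πx/3.836) e^{-λ₁t}.
Decay rate: λ₁ = 3.3π²/3.836² ≈ 2.213.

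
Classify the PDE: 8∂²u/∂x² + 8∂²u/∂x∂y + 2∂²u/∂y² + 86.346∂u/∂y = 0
A = 8, B = 8, C = 2. Discriminant B² - 4AC = 0. Since 0 = 0, parabolic.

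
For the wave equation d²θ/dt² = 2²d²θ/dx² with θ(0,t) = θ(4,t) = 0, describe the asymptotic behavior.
θ oscillates (no decay). Energy is conserved; the solution oscillates indefinitely as standing waves.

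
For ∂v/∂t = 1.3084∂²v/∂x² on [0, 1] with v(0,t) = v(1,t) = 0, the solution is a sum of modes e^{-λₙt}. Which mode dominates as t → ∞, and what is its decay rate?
Eigenvalues: λₙ = 1.3084n²π².
First three modes:
  n=1: λ₁ = 1.3084π² ≈ 12.913
  n=2: λ₂ = 5.2336π² ≈ 51.654 (4× faster decay)
  n=3: λ₃ = 11.7756π² ≈ 116.221 (9× faster decay)
As t → ∞, higher modes decay exponentially faster. The n=1 mode dominates: v ~ c₁ sin(πx) e^{-λ₁t}.
Decay rate: λ₁ = 1.3084π² ≈ 12.913.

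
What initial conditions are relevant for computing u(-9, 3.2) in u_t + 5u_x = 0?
A single point: x = -25. The characteristic through (-9, 3.2) is x - 5t = const, so x = -9 - 5·3.2 = -25.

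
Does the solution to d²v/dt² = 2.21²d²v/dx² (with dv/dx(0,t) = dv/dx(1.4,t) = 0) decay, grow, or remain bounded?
v oscillates about a mean that drifts linearly in t (generically unbounded; no decay). There is no damping, so the nonconstant modes persist as standing waves (energy conserved, no decay). But with Neumann conditions at both ends the constant mode has eigenvalue 0: the spatial mean M(t) of v satisfies M'' = 0, so M(t) = M(0) + M'(0)·t. Unless the initial velocity has zero mean (∫v_t(x,0)dx = 0), the solution grows linearly in t (unbounded, though not exponentially); if it does have zero mean, the solution stays bounded and simply oscillates.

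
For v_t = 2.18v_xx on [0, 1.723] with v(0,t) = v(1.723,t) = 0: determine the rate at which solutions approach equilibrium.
Eigenvalues: λₙ = 2.18n²π²/1.723².
First three modes:
  n=1: λ₁ = 2.18π²/1.723² ≈ 7.247
  n=2: λ₂ = 8.72π²/1.723² ≈ 28.99 (4× faster decay)
  n=3: λ₃ = 19.62π²/1.723² ≈ 65.227 (9× faster decay)
As t → ∞, higher modes decay exponentially faster. The n=1 mode dominates: v ~ c₁ sin(πx/1.723) e^{-λ₁t}.
Decay rate: λ₁ = 2.18π²/1.723² ≈ 7.247.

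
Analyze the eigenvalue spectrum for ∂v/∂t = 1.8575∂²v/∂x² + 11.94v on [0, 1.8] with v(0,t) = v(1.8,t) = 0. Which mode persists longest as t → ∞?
Eigenvalues: λₙ = 1.8575n²π²/1.8² - 11.94.
First three modes:
  n=1: λ₁ = 1.8575π²/1.8² - 11.94 ≈ -6.282
  n=2: λ₂ = 7.43π²/1.8² - 11.94 ≈ 10.693
  n=3: λ₃ = 16.7175π²/1.8² - 11.94 ≈ 38.984
Since 1.8575π²/1.8² ≈ 5.658 < 11.94, λ₁ < 0.
The n=1 mode grows fastest (−λₙ is largest for n=1) → dominates.
Asymptotic: v ~ c₁ sin(πx/1.8) e^{6.282t} (exponential growth at rate −λ₁ ≈ 6.282).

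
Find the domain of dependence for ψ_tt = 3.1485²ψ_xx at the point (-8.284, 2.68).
Domain of dependence: [-16.72198, 0.15398]. Signals travel at speed 3.1485, so data within |x - -8.284| ≤ 3.1485·2.68 = 8.43798 can reach the point.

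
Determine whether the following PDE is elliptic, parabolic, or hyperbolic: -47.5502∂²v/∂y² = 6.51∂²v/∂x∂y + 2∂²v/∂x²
Rewriting in standard form: -2∂²v/∂x² - 6.51∂²v/∂x∂y - 47.5502∂²v/∂y² = 0. Coefficients: A = -2, B = -6.51, C = -47.5502. B² - 4AC = -338.0215, which is negative, so the equation is elliptic.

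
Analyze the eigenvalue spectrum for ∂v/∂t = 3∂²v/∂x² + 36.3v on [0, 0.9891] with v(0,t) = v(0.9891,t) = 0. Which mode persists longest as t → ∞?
Eigenvalues: λₙ = 3n²π²/0.9891² - 36.3.
First three modes:
  n=1: λ₁ = 3π²/0.9891² - 36.3 ≈ -6.035
  n=2: λ₂ = 12π²/0.9891² - 36.3 ≈ 84.76
  n=3: λ₃ = 27π²/0.9891² - 36.3 ≈ 236.085
Since 3π²/0.9891² ≈ 30.265 < 36.3, λ₁ < 0.
The n=1 mode grows fastest (−λₙ is largest for n=1) → dominates.
Asymptotic: v ~ c₁ sin(πx/0.9891) e^{6.035t} (exponential growth at rate −λ₁ ≈ 6.035).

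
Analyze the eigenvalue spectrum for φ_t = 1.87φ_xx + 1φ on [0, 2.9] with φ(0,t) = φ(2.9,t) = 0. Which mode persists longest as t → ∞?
Eigenvalues: λₙ = 1.87n²π²/2.9² - 1.
First three modes:
  n=1: λ₁ = 1.87π²/2.9² - 1 ≈ 1.195
  n=2: λ₂ = 7.48π²/2.9² - 1 ≈ 7.778
  n=3: λ₃ = 16.83π²/2.9² - 1 ≈ 18.751
Since 1.87π²/2.9² ≈ 2.195 > 1, all λₙ > 0.
The n=1 mode decays slowest → dominates as t → ∞.
Asymptotic: φ ~ c₁ sin(πx/2.9) e^{-λ₁t} with decay rate λ₁ ≈ 1.195.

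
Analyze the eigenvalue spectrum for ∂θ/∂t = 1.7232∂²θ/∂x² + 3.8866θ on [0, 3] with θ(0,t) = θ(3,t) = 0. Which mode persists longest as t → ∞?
Eigenvalues: λₙ = 1.7232n²π²/3² - 3.8866.
First three modes:
  n=1: λ₁ = 1.7232π²/3² - 3.8866 ≈ -1.997
  n=2: λ₂ = 6.8928π²/3² - 3.8866 ≈ 3.672
  n=3: λ₃ = 15.5088π²/3² - 3.8866 ≈ 13.121
Since 1.7232π²/3² ≈ 1.89 < 3.8866, λ₁ < 0.
The n=1 mode grows fastest (−λₙ is largest for n=1) → dominates.
Asymptotic: θ ~ c₁ sin(πx/3) e^{1.997t} (exponential growth at rate −λ₁ ≈ 1.997).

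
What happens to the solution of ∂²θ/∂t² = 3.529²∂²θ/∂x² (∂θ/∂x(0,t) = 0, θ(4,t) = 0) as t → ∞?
θ oscillates (no decay). Energy is conserved; the solution oscillates indefinitely as standing waves.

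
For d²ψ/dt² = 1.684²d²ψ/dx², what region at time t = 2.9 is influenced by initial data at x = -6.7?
Domain of influence: [-11.5836, -1.8164]. Data at x = -6.7 spreads outward at speed 1.684.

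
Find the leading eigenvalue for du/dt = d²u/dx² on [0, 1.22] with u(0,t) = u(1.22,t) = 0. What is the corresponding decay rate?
Eigenvalues: λₙ = n²π²/1.22².
First three modes:
  n=1: λ₁ = π²/1.22² ≈ 6.631
  n=2: λ₂ = 4π²/1.22² ≈ 26.524 (4× faster decay)
  n=3: λ₃ = 9π²/1.22² ≈ 59.679 (9× faster decay)
As t → ∞, higher modes decay exponentially faster. The n=1 mode dominates: u ~ c₁ sin(πx/1.22) e^{-λ₁t}.
Decay rate: λ₁ = π²/1.22² ≈ 6.631.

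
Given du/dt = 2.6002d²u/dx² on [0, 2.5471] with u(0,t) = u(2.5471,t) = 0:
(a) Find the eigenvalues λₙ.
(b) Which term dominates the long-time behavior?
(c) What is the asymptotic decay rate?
Eigenvalues: λₙ = 2.6002n²π²/2.5471².
First three modes:
  n=1: λ₁ = 2.6002π²/2.5471² ≈ 3.956
  n=2: λ₂ = 10.4008π²/2.5471² ≈ 15.822 (4× faster decay)
  n=3: λ₃ = 23.4018π²/2.5471² ≈ 35.601 (9× faster decay)
As t → ∞, higher modes decay exponentially faster. The n=1 mode dominates: u ~ c₁ sin(πx/2.5471) e^{-λ₁t}.
Decay rate: λ₁ = 2.6002π²/2.5471² ≈ 3.956.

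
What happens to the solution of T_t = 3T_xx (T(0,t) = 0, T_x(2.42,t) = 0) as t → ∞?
T → 0. Heat escapes through the Dirichlet boundary.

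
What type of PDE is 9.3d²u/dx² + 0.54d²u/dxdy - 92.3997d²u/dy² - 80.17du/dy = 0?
With A = 9.3, B = 0.54, C = -92.3997, the discriminant is 3437.56044. This is a hyperbolic PDE.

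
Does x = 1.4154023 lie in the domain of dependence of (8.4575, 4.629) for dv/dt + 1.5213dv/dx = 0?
Yes. The characteristic through (8.4575, 4.629) passes through x = 1.4154023.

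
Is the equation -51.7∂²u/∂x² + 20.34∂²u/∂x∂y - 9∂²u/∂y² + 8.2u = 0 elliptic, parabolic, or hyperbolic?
Computing B² - 4AC with A = -51.7, B = 20.34, C = -9: discriminant = -1447.4844 (negative). Answer: elliptic.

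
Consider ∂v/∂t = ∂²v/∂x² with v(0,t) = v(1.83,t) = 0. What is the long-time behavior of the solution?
As t → ∞, v → 0. Heat diffuses out through both boundaries.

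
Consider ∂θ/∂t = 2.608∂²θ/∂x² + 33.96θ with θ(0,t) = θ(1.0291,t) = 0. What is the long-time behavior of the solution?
As t → ∞, θ grows unboundedly. Reaction dominates diffusion (r=33.96 > κπ²/L²≈24.3); solution grows exponentially.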